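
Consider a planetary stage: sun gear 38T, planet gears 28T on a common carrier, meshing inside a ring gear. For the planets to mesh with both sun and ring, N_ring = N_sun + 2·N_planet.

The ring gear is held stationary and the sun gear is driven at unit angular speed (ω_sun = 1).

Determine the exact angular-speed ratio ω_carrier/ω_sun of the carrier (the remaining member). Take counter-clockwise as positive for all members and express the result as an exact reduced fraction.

19/66

N_ring = 38 + 2·28 = 94
38(ω_s−ω_c) = −94(ω_r−ω_c),  ω_r=0, ω_s=1
38(1−ω_c) = −94(0−ω_c)  ⇒  132ω_c = 38  ⇒  ω_c = 19/66
ω_c/ω_s = 19/66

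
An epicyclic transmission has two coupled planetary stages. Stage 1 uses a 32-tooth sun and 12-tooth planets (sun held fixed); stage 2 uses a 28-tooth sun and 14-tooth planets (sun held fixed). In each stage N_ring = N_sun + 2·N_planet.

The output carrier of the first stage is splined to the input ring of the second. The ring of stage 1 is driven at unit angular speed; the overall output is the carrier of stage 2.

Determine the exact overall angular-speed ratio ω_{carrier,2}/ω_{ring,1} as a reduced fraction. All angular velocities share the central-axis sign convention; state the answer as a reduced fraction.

Stage 1: N_ring = 32 + 2·12 = 56
Stage 1: 32(ω_s−ω_c) = −56(ω_r−ω_c),  ω_s=0, ω_r=1
Stage 1: 32(0−ω_c) = −56(1−ω_c)  ⇒  88ω_c = 56  ⇒  ω_c = 7/11
  ⇒ ω_c¹/ω_r¹ = 7/11
Stage 2: N_ring = 28 + 2·14 = 56
Stage 2: 28(ω_s−ω_c) = −56(ω_r−ω_c),  ω_s=0, ω_r=1
Stage 2: 28(0−ω_c) = −56(1−ω_c)  ⇒  84ω_c = 56  ⇒  ω_c = 2/3
  ⇒ ω_c²/ω_r² = 2/3
Coupling ω_r² = ω_c¹ ⇒ overall = 7/11 × 2/3 = 14/33

14/33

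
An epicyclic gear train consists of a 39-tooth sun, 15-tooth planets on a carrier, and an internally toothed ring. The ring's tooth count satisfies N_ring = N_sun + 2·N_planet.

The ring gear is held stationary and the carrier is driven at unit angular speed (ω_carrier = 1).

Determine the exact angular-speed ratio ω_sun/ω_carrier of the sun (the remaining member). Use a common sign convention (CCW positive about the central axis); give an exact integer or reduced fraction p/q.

N_ring = 39 + 2·15 = 69
39(ω_s−ω_c) = −69(ω_r−ω_c),  ω_r=0, ω_c=1
ω_s = 1 − (69/39)(0−1) = 36/13
ω_s/ω_c = 36/13

36/13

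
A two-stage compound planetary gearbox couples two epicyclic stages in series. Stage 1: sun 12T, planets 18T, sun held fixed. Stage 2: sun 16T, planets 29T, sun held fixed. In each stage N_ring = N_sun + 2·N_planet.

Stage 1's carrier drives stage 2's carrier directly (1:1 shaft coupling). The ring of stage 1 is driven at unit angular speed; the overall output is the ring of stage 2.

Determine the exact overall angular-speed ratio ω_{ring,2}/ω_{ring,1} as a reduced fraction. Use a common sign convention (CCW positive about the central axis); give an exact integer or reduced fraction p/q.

36/37

Stage 1: N_ring = 12 + 2·18 = 48
Stage 1: 12(ω_s−ω_c) = −48(ω_r−ω_c),  ω_s=0, ω_r=1
Stage 1: 12(0−ω_c) = −48(1−ω_c)  ⇒  60ω_c = 48  ⇒  ω_c = 4/5
  ⇒ ω_c¹/ω_r¹ = 4/5
Stage 2: N_ring = 16 + 2·29 = 74
Stage 2: 16(ω_s−ω_c) = −74(ω_r−ω_c),  ω_s=0, ω_c=1
Stage 2: ω_r = 1 − (16/74)(0−1) = 45/37
  ⇒ ω_r²/ω_c² = 45/37
Coupling ω_c² = ω_c¹ ⇒ overall = 4/5 × 45/37 = 36/37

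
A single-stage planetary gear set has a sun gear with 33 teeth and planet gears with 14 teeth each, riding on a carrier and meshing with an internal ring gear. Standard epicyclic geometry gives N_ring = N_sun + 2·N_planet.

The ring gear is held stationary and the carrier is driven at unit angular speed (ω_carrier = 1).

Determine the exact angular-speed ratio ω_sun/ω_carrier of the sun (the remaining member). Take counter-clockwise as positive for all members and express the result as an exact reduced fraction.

N_ring = 33 + 2·14 = 61
33(ω_s−ω_c) = −61(ω_r−ω_c),  ω_r=0, ω_c=1
ω_s = 1 − (61/33)(0−1) = 94/33
ω_s/ω_c = 94/33

94/33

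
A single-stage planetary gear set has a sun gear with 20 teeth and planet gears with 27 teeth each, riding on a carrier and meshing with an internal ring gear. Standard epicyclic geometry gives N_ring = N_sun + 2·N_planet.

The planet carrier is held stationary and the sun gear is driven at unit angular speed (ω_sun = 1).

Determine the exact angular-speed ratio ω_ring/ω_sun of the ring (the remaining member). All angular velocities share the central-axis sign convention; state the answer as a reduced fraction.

-10/37

N_ring = 20 + 2·27 = 74
20(ω_s−ω_c) = −74(ω_r−ω_c),  ω_c=0, ω_s=1
ω_r = 0 − (20/74)(1−0) = -10/37
ω_r/ω_s = -10/37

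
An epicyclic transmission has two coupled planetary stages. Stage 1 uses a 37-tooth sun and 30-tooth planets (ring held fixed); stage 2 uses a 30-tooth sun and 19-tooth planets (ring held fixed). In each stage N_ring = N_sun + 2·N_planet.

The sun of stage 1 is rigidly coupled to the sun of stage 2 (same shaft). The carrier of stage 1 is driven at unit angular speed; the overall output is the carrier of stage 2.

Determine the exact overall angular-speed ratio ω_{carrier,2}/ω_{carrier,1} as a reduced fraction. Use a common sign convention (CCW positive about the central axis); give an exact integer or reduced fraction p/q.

Stage 1: N_ring = 37 + 2·30 = 97
Stage 1: 37(ω_s−ω_c) = −97(ω_r−ω_c),  ω_r=0, ω_c=1
Stage 1: ω_s = 1 − (97/37)(0−1) = 134/37
  ⇒ ω_s¹/ω_c¹ = 134/37
Stage 2: N_ring = 30 + 2·19 = 68
Stage 2: 30(ω_s−ω_c) = −68(ω_r−ω_c),  ω_r=0, ω_s=1
Stage 2: 30(1−ω_c) = −68(0−ω_c)  ⇒  98ω_c = 30  ⇒  ω_c = 15/49
  ⇒ ω_c²/ω_s² = 15/49
Coupling ω_s² = ω_s¹ ⇒ overall = 134/37 × 15/49 = 2010/1813

2010/1813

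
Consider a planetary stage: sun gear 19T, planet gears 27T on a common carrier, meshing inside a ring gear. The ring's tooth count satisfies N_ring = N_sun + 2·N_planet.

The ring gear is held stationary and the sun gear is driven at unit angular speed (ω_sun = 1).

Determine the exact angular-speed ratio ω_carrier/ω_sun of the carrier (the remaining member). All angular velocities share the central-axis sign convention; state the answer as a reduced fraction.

19/92

N_ring = 19 + 2·27 = 73
19(ω_s−ω_c) = −73(ω_r−ω_c),  ω_r=0, ω_s=1
19(1−ω_c) = −73(0−ω_c)  ⇒  92ω_c = 19  ⇒  ω_c = 19/92
ω_c/ω_s = 19/92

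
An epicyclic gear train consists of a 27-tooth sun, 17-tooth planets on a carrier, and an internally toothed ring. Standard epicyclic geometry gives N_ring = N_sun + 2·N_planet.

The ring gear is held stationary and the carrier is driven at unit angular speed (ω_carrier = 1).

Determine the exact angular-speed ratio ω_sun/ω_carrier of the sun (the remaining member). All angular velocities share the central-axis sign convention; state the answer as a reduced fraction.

88/27

N_ring = 27 + 2·17 = 61
27(ω_s−ω_c) = −61(ω_r−ω_c),  ω_r=0, ω_c=1
ω_s = 1 − (61/27)(0−1) = 88/27
ω_s/ω_c = 88/27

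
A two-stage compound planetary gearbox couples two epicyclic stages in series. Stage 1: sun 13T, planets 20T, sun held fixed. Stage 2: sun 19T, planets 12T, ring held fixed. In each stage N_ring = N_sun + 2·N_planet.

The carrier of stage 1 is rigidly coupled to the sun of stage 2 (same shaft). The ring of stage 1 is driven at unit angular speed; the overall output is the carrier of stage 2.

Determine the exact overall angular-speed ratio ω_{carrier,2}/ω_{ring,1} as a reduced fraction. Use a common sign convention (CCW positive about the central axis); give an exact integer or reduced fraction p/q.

1007/4092

Stage 1: N_ring = 13 + 2·20 = 53
Stage 1: 13(ω_s−ω_c) = −53(ω_r−ω_c),  ω_s=0, ω_r=1
Stage 1: 13(0−ω_c) = −53(1−ω_c)  ⇒  66ω_c = 53  ⇒  ω_c = 53/66
  ⇒ ω_c¹/ω_r¹ = 53/66
Stage 2: N_ring = 19 + 2·12 = 43
Stage 2: 19(ω_s−ω_c) = −43(ω_r−ω_c),  ω_r=0, ω_s=1
Stage 2: 19(1−ω_c) = −43(0−ω_c)  ⇒  62ω_c = 19  ⇒  ω_c = 19/62
  ⇒ ω_c²/ω_s² = 19/62
Coupling ω_s² = ω_c¹ ⇒ overall = 53/66 × 19/62 = 1007/4092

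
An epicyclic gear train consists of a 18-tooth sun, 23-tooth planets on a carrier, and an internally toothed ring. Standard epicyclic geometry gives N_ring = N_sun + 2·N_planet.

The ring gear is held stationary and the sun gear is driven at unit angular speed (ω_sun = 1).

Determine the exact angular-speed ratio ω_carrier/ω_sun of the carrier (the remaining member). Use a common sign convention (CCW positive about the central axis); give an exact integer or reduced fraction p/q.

9/41

N_ring = 18 + 2·23 = 64
18(ω_s−ω_c) = −64(ω_r−ω_c),  ω_r=0, ω_s=1
18(1−ω_c) = −64(0−ω_c)  ⇒  82ω_c = 18  ⇒  ω_c = 9/41
ω_c/ω_s = 9/41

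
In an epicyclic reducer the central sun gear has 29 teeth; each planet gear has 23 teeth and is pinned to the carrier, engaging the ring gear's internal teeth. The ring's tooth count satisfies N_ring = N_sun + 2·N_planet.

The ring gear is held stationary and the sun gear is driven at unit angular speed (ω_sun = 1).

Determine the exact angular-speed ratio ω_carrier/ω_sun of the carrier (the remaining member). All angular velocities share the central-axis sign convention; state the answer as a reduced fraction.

29/104

N_ring = 29 + 2·23 = 75
29(ω_s−ω_c) = −75(ω_r−ω_c),  ω_r=0, ω_s=1
29(1−ω_c) = −75(0−ω_c)  ⇒  104ω_c = 29  ⇒  ω_c = 29/104
ω_c/ω_s = 29/104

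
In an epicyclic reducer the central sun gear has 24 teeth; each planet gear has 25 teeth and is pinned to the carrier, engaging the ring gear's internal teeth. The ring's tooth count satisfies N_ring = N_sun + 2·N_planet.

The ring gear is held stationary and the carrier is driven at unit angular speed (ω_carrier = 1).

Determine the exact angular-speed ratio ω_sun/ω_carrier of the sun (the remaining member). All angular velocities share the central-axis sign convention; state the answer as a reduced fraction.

N_ring = 24 + 2·25 = 74
24(ω_s−ω_c) = −74(ω_r−ω_c),  ω_r=0, ω_c=1
ω_s = 1 − (74/24)(0−1) = 49/12
ω_s/ω_c = 49/12

49/12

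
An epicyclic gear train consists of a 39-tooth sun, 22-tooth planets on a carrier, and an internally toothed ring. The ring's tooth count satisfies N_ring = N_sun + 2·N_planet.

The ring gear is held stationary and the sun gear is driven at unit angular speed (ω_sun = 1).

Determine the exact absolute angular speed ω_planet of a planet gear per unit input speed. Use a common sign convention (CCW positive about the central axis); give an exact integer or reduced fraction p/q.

-39/44

N_ring = 39 + 2·22 = 83
39(ω_s−ω_c) = −83(ω_r−ω_c),  ω_r=0, ω_s=1
39(1−ω_c) = −83(0−ω_c)  ⇒  122ω_c = 39  ⇒  ω_c = 39/122
sun–planet: 39·(1−39/122) = −22·(ω_p−ω_c)  ⇒  ω_p−ω_c = −(39/22)·(83/122) = -3237/2684
ω_p = 39/122 − 3237/2684 = -39/44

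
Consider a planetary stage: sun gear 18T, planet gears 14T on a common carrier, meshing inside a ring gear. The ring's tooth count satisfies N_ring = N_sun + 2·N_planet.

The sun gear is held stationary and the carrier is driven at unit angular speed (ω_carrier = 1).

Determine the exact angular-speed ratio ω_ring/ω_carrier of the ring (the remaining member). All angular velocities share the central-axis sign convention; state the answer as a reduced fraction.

32/23

N_ring = 18 + 2·14 = 46
18(ω_s−ω_c) = −46(ω_r−ω_c),  ω_s=0, ω_c=1
ω_r = 1 − (18/46)(0−1) = 32/23
ω_r/ω_c = 32/23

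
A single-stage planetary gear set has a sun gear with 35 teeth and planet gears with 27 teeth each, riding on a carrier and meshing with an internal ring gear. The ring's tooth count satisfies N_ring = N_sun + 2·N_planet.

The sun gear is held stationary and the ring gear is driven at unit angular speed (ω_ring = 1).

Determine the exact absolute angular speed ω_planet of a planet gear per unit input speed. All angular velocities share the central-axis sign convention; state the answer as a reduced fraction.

89/54

N_ring = 35 + 2·27 = 89
35(ω_s−ω_c) = −89(ω_r−ω_c),  ω_s=0, ω_r=1
35(0−ω_c) = −89(1−ω_c)  ⇒  124ω_c = 89  ⇒  ω_c = 89/124
sun–planet: 35·(0−89/124) = −27·(ω_p−ω_c)  ⇒  ω_p−ω_c = −(35/27)·(-89/124) = 3115/3348
ω_p = 89/124 + 3115/3348 = 89/54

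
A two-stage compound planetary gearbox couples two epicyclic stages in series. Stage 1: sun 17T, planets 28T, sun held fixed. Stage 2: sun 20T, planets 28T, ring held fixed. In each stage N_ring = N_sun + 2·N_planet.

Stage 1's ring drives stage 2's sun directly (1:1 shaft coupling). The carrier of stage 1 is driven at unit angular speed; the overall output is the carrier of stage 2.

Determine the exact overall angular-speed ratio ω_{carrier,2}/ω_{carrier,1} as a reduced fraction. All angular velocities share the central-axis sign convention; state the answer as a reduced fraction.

75/292

Stage 1: N_ring = 17 + 2·28 = 73
Stage 1: 17(ω_s−ω_c) = −73(ω_r−ω_c),  ω_s=0, ω_c=1
Stage 1: ω_r = 1 − (17/73)(0−1) = 90/73
  ⇒ ω_r¹/ω_c¹ = 90/73
Stage 2: N_ring = 20 + 2·28 = 76
Stage 2: 20(ω_s−ω_c) = −76(ω_r−ω_c),  ω_r=0, ω_s=1
Stage 2: 20(1−ω_c) = −76(0−ω_c)  ⇒  96ω_c = 20  ⇒  ω_c = 5/24
  ⇒ ω_c²/ω_s² = 5/24
Coupling ω_s² = ω_r¹ ⇒ overall = 90/73 × 5/24 = 75/292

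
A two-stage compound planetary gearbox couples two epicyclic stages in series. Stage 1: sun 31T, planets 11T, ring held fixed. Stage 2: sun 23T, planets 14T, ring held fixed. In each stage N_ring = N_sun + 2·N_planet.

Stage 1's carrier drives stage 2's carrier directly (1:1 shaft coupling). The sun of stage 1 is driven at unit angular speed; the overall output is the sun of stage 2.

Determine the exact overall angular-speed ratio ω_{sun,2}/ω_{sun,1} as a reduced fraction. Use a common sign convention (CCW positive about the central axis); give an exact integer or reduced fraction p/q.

1147/966

Stage 1: N_ring = 31 + 2·11 = 53
Stage 1: 31(ω_s−ω_c) = −53(ω_r−ω_c),  ω_r=0, ω_s=1
Stage 1: 31(1−ω_c) = −53(0−ω_c)  ⇒  84ω_c = 31  ⇒  ω_c = 31/84
  ⇒ ω_c¹/ω_s¹ = 31/84
Stage 2: N_ring = 23 + 2·14 = 51
Stage 2: 23(ω_s−ω_c) = −51(ω_r−ω_c),  ω_r=0, ω_c=1
Stage 2: ω_s = 1 − (51/23)(0−1) = 74/23
  ⇒ ω_s²/ω_c² = 74/23
Coupling ω_c² = ω_c¹ ⇒ overall = 31/84 × 74/23 = 1147/966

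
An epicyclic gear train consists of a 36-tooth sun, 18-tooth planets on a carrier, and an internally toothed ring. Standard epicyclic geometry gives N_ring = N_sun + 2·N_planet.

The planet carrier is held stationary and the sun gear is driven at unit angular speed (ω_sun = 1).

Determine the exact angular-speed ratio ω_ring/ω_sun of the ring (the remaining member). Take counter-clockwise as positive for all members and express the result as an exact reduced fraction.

N_ring = 36 + 2·18 = 72
36(ω_s−ω_c) = −72(ω_r−ω_c),  ω_c=0, ω_s=1
ω_r = 0 − (36/72)(1−0) = -1/2
ω_r/ω_s = -1/2

-1/2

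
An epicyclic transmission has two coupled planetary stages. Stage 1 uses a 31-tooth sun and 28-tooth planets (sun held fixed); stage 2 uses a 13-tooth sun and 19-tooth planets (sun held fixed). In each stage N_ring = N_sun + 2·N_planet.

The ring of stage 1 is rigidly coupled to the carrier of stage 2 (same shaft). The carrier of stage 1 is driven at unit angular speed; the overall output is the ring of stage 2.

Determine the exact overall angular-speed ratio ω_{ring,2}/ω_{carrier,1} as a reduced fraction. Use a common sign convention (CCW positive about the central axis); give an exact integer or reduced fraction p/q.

Stage 1: N_ring = 31 + 2·28 = 87
Stage 1: 31(ω_s−ω_c) = −87(ω_r−ω_c),  ω_s=0, ω_c=1
Stage 1: ω_r = 1 − (31/87)(0−1) = 118/87
  ⇒ ω_r¹/ω_c¹ = 118/87
Stage 2: N_ring = 13 + 2·19 = 51
Stage 2: 13(ω_s−ω_c) = −51(ω_r−ω_c),  ω_s=0, ω_c=1
Stage 2: ω_r = 1 − (13/51)(0−1) = 64/51
  ⇒ ω_r²/ω_c² = 64/51
Coupling ω_c² = ω_r¹ ⇒ overall = 118/87 × 64/51 = 7552/4437

7552/4437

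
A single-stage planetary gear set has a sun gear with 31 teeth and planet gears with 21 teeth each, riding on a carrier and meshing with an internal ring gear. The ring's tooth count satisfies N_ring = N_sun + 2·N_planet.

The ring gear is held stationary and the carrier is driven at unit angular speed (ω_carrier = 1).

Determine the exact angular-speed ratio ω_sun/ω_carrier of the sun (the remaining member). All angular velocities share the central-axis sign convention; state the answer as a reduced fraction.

N_ring = 31 + 2·21 = 73
31(ω_s−ω_c) = −73(ω_r−ω_c),  ω_r=0, ω_c=1
ω_s = 1 − (73/31)(0−1) = 104/31
ω_s/ω_c = 104/31

104/31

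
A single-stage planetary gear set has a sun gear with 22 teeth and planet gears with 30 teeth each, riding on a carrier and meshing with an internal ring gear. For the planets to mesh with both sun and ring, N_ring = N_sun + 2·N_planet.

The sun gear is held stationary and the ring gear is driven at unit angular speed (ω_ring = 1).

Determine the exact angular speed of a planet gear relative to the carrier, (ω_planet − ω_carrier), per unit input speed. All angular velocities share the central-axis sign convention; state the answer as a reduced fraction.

451/780

N_ring = 22 + 2·30 = 82
22(ω_s−ω_c) = −82(ω_r−ω_c),  ω_s=0, ω_r=1
22(0−ω_c) = −82(1−ω_c)  ⇒  104ω_c = 82  ⇒  ω_c = 41/52
sun–planet: 22·(0−41/52) = −30·(ω_p−ω_c)  ⇒  ω_p−ω_c = −(22/30)·(-41/52) = 451/780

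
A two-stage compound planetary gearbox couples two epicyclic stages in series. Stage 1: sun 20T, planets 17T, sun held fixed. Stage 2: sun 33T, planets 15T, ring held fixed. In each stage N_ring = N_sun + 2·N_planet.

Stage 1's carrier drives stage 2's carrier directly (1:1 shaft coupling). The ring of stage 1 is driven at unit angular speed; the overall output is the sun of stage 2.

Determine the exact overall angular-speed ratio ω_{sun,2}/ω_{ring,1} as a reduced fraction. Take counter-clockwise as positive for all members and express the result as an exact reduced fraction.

864/407

Stage 1: N_ring = 20 + 2·17 = 54
Stage 1: 20(ω_s−ω_c) = −54(ω_r−ω_c),  ω_s=0, ω_r=1
Stage 1: 20(0−ω_c) = −54(1−ω_c)  ⇒  74ω_c = 54  ⇒  ω_c = 27/37
  ⇒ ω_c¹/ω_r¹ = 27/37
Stage 2: N_ring = 33 + 2·15 = 63
Stage 2: 33(ω_s−ω_c) = −63(ω_r−ω_c),  ω_r=0, ω_c=1
Stage 2: ω_s = 1 − (63/33)(0−1) = 32/11
  ⇒ ω_s²/ω_c² = 32/11
Coupling ω_c² = ω_c¹ ⇒ overall = 27/37 × 32/11 = 864/407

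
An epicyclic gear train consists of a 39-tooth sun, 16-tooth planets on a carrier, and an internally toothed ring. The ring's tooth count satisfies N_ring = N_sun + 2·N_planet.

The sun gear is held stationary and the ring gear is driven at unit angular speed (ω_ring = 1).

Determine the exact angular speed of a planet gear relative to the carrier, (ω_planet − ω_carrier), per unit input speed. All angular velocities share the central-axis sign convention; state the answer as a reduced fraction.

2769/1760

N_ring = 39 + 2·16 = 71
39(ω_s−ω_c) = −71(ω_r−ω_c),  ω_s=0, ω_r=1
39(0−ω_c) = −71(1−ω_c)  ⇒  110ω_c = 71  ⇒  ω_c = 71/110
sun–planet: 39·(0−71/110) = −16·(ω_p−ω_c)  ⇒  ω_p−ω_c = −(39/16)·(-71/110) = 2769/1760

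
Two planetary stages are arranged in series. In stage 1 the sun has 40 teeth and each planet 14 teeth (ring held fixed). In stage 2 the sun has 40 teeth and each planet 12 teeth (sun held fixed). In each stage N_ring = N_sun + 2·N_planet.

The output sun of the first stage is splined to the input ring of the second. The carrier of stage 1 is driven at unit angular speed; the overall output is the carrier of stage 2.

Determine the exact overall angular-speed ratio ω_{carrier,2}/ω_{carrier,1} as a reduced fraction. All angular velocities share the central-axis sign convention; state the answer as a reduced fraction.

Stage 1: N_ring = 40 + 2·14 = 68
Stage 1: 40(ω_s−ω_c) = −68(ω_r−ω_c),  ω_r=0, ω_c=1
Stage 1: ω_s = 1 − (68/40)(0−1) = 27/10
  ⇒ ω_s¹/ω_c¹ = 27/10
Stage 2: N_ring = 40 + 2·12 = 64
Stage 2: 40(ω_s−ω_c) = −64(ω_r−ω_c),  ω_s=0, ω_r=1
Stage 2: 40(0−ω_c) = −64(1−ω_c)  ⇒  104ω_c = 64  ⇒  ω_c = 8/13
  ⇒ ω_c²/ω_r² = 8/13
Coupling ω_r² = ω_s¹ ⇒ overall = 27/10 × 8/13 = 108/65

108/65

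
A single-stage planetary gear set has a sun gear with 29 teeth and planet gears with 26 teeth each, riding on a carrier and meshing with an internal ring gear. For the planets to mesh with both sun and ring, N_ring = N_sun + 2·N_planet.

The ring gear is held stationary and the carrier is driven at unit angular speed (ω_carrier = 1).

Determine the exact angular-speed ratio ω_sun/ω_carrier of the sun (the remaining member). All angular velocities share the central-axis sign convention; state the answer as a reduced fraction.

N_ring = 29 + 2·26 = 81
29(ω_s−ω_c) = −81(ω_r−ω_c),  ω_r=0, ω_c=1
ω_s = 1 − (81/29)(0−1) = 110/29
ω_s/ω_c = 110/29

110/29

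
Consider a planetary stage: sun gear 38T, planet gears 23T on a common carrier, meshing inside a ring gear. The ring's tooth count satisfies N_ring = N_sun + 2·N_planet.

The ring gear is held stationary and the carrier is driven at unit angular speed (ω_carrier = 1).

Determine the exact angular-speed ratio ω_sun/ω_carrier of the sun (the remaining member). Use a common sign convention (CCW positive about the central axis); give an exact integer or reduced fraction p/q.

61/19

N_ring = 38 + 2·23 = 84
38(ω_s−ω_c) = −84(ω_r−ω_c),  ω_r=0, ω_c=1
ω_s = 1 − (84/38)(0−1) = 61/19
ω_s/ω_c = 61/19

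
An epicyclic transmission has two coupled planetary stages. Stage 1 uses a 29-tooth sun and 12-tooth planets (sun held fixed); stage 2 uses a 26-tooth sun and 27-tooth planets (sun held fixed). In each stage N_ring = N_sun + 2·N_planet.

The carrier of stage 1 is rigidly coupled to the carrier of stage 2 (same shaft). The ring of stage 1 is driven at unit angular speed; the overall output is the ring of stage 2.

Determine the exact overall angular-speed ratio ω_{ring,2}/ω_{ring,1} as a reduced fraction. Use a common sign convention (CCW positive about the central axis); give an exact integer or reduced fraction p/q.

Stage 1: N_ring = 29 + 2·12 = 53
Stage 1: 29(ω_s−ω_c) = −53(ω_r−ω_c),  ω_s=0, ω_r=1
Stage 1: 29(0−ω_c) = −53(1−ω_c)  ⇒  82ω_c = 53  ⇒  ω_c = 53/82
  ⇒ ω_c¹/ω_r¹ = 53/82
Stage 2: N_ring = 26 + 2·27 = 80
Stage 2: 26(ω_s−ω_c) = −80(ω_r−ω_c),  ω_s=0, ω_c=1
Stage 2: ω_r = 1 − (26/80)(0−1) = 53/40
  ⇒ ω_r²/ω_c² = 53/40
Coupling ω_c² = ω_c¹ ⇒ overall = 53/82 × 53/40 = 2809/3280

2809/3280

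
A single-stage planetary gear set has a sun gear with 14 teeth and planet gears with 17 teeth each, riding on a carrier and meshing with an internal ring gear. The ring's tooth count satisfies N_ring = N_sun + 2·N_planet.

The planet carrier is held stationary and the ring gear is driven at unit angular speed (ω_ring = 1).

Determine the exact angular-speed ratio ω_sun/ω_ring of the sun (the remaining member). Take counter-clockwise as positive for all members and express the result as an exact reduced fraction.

-24/7

N_ring = 14 + 2·17 = 48
14(ω_s−ω_c) = −48(ω_r−ω_c),  ω_c=0, ω_r=1
ω_s = 0 − (48/14)(1−0) = -24/7
ω_s/ω_r = -24/7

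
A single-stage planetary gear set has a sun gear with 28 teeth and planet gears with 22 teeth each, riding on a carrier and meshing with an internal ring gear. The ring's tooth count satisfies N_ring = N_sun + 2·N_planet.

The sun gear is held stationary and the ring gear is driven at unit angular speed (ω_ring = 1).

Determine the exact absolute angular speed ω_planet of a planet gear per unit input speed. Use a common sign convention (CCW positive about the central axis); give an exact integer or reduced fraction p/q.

N_ring = 28 + 2·22 = 72
28(ω_s−ω_c) = −72(ω_r−ω_c),  ω_s=0, ω_r=1
28(0−ω_c) = −72(1−ω_c)  ⇒  100ω_c = 72  ⇒  ω_c = 18/25
sun–planet: 28·(0−18/25) = −22·(ω_p−ω_c)  ⇒  ω_p−ω_c = −(28/22)·(-18/25) = 252/275
ω_p = 18/25 + 252/275 = 18/11

18/11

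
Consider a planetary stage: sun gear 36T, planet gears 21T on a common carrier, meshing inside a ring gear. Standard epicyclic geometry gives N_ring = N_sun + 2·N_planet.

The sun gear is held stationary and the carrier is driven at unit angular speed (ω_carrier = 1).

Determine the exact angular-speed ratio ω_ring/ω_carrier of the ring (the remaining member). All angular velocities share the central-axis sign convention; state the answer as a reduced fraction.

N_ring = 36 + 2·21 = 78
36(ω_s−ω_c) = −78(ω_r−ω_c),  ω_s=0, ω_c=1
ω_r = 1 − (36/78)(0−1) = 19/13
ω_r/ω_c = 19/13

19/13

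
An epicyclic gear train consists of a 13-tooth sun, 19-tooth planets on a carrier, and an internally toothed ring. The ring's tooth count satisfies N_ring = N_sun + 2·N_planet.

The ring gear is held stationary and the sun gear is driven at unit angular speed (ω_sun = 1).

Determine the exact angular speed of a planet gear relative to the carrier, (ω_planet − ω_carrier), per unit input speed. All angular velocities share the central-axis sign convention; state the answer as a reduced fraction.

N_ring = 13 + 2·19 = 51
13(ω_s−ω_c) = −51(ω_r−ω_c),  ω_r=0, ω_s=1
13(1−ω_c) = −51(0−ω_c)  ⇒  64ω_c = 13  ⇒  ω_c = 13/64
sun–planet: 13·(1−13/64) = −19·(ω_p−ω_c)  ⇒  ω_p−ω_c = −(13/19)·(51/64) = -663/1216

-663/1216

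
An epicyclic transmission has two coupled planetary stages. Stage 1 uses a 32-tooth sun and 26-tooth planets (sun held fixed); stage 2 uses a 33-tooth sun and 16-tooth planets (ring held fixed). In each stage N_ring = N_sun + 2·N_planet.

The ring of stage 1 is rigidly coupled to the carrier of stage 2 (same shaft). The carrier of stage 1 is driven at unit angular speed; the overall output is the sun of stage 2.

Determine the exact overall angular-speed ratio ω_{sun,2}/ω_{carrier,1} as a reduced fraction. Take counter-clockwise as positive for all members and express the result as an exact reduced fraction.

406/99

Stage 1: N_ring = 32 + 2·26 = 84
Stage 1: 32(ω_s−ω_c) = −84(ω_r−ω_c),  ω_s=0, ω_c=1
Stage 1: ω_r = 1 − (32/84)(0−1) = 29/21
  ⇒ ω_r¹/ω_c¹ = 29/21
Stage 2: N_ring = 33 + 2·16 = 65
Stage 2: 33(ω_s−ω_c) = −65(ω_r−ω_c),  ω_r=0, ω_c=1
Stage 2: ω_s = 1 − (65/33)(0−1) = 98/33
  ⇒ ω_s²/ω_c² = 98/33
Coupling ω_c² = ω_r¹ ⇒ overall = 29/21 × 98/33 = 406/99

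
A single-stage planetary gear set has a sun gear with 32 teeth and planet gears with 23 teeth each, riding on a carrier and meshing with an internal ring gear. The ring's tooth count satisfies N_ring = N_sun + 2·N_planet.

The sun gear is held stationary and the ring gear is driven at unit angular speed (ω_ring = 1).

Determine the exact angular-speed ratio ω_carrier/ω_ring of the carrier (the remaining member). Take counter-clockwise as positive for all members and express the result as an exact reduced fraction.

N_ring = 32 + 2·23 = 78
32(ω_s−ω_c) = −78(ω_r−ω_c),  ω_s=0, ω_r=1
32(0−ω_c) = −78(1−ω_c)  ⇒  110ω_c = 78  ⇒  ω_c = 39/55
ω_c/ω_r = 39/55

39/55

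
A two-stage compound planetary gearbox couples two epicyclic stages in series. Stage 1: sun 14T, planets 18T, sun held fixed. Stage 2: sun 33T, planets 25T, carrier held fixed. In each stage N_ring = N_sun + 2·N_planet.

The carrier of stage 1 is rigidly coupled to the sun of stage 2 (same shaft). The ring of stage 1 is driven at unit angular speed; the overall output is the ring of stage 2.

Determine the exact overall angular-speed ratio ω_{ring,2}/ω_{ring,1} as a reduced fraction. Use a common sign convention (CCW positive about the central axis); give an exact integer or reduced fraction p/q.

-825/2656

Stage 1: N_ring = 14 + 2·18 = 50
Stage 1: 14(ω_s−ω_c) = −50(ω_r−ω_c),  ω_s=0, ω_r=1
Stage 1: 14(0−ω_c) = −50(1−ω_c)  ⇒  64ω_c = 50  ⇒  ω_c = 25/32
  ⇒ ω_c¹/ω_r¹ = 25/32
Stage 2: N_ring = 33 + 2·25 = 83
Stage 2: 33(ω_s−ω_c) = −83(ω_r−ω_c),  ω_c=0, ω_s=1
Stage 2: ω_r = 0 − (33/83)(1−0) = -33/83
  ⇒ ω_r²/ω_s² = -33/83
Coupling ω_s² = ω_c¹ ⇒ overall = 25/32 × -33/83 = -825/2656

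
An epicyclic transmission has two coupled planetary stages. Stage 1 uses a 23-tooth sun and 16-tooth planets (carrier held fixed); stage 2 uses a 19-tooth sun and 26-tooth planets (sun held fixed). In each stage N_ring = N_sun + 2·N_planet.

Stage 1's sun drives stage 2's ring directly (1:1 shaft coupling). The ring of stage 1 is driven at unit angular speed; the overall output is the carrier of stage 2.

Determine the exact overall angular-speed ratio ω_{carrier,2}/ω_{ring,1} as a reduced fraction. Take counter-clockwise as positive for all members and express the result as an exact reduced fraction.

-781/414

Stage 1: N_ring = 23 + 2·16 = 55
Stage 1: 23(ω_s−ω_c) = −55(ω_r−ω_c),  ω_c=0, ω_r=1
Stage 1: ω_s = 0 − (55/23)(1−0) = -55/23
  ⇒ ω_s¹/ω_r¹ = -55/23
Stage 2: N_ring = 19 + 2·26 = 71
Stage 2: 19(ω_s−ω_c) = −71(ω_r−ω_c),  ω_s=0, ω_r=1
Stage 2: 19(0−ω_c) = −71(1−ω_c)  ⇒  90ω_c = 71  ⇒  ω_c = 71/90
  ⇒ ω_c²/ω_r² = 71/90
Coupling ω_r² = ω_s¹ ⇒ overall = -55/23 × 71/90 = -781/414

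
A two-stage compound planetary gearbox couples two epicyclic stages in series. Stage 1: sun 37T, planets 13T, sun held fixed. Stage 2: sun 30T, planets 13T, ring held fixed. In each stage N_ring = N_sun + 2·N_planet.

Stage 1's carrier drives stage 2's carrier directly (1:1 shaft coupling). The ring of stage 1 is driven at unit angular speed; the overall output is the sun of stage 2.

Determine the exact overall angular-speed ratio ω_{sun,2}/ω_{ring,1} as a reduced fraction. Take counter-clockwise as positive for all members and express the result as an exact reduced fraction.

Stage 1: N_ring = 37 + 2·13 = 63
Stage 1: 37(ω_s−ω_c) = −63(ω_r−ω_c),  ω_s=0, ω_r=1
Stage 1: 37(0−ω_c) = −63(1−ω_c)  ⇒  100ω_c = 63  ⇒  ω_c = 63/100
  ⇒ ω_c¹/ω_r¹ = 63/100
Stage 2: N_ring = 30 + 2·13 = 56
Stage 2: 30(ω_s−ω_c) = −56(ω_r−ω_c),  ω_r=0, ω_c=1
Stage 2: ω_s = 1 − (56/30)(0−1) = 43/15
  ⇒ ω_s²/ω_c² = 43/15
Coupling ω_c² = ω_c¹ ⇒ overall = 63/100 × 43/15 = 903/500

903/500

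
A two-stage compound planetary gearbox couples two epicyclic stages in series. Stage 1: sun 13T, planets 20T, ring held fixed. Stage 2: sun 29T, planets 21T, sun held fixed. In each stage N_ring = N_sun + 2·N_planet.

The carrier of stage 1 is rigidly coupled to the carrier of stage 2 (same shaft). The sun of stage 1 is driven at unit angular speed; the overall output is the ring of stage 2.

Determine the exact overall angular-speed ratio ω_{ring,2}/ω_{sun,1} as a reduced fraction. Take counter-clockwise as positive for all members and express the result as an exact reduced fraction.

650/2343

Stage 1: N_ring = 13 + 2·20 = 53
Stage 1: 13(ω_s−ω_c) = −53(ω_r−ω_c),  ω_r=0, ω_s=1
Stage 1: 13(1−ω_c) = −53(0−ω_c)  ⇒  66ω_c = 13  ⇒  ω_c = 13/66
  ⇒ ω_c¹/ω_s¹ = 13/66
Stage 2: N_ring = 29 + 2·21 = 71
Stage 2: 29(ω_s−ω_c) = −71(ω_r−ω_c),  ω_s=0, ω_c=1
Stage 2: ω_r = 1 − (29/71)(0−1) = 100/71
  ⇒ ω_r²/ω_c² = 100/71
Coupling ω_c² = ω_c¹ ⇒ overall = 13/66 × 100/71 = 650/2343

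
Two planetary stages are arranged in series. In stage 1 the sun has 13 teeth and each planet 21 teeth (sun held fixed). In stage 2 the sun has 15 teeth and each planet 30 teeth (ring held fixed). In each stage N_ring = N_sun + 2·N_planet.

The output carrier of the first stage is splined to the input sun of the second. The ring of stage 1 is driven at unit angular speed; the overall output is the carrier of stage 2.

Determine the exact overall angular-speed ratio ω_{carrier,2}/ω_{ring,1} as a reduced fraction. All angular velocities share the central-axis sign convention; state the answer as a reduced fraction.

Stage 1: N_ring = 13 + 2·21 = 55
Stage 1: 13(ω_s−ω_c) = −55(ω_r−ω_c),  ω_s=0, ω_r=1
Stage 1: 13(0−ω_c) = −55(1−ω_c)  ⇒  68ω_c = 55  ⇒  ω_c = 55/68
  ⇒ ω_c¹/ω_r¹ = 55/68
Stage 2: N_ring = 15 + 2·30 = 75
Stage 2: 15(ω_s−ω_c) = −75(ω_r−ω_c),  ω_r=0, ω_s=1
Stage 2: 15(1−ω_c) = −75(0−ω_c)  ⇒  90ω_c = 15  ⇒  ω_c = 1/6
  ⇒ ω_c²/ω_s² = 1/6
Coupling ω_s² = ω_c¹ ⇒ overall = 55/68 × 1/6 = 55/408

55/408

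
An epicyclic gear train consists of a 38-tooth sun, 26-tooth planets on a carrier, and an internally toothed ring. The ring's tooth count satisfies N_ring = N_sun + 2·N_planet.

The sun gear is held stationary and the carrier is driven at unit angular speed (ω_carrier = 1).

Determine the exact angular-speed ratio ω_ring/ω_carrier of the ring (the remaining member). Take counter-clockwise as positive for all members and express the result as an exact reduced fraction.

64/45

N_ring = 38 + 2·26 = 90
38(ω_s−ω_c) = −90(ω_r−ω_c),  ω_s=0, ω_c=1
ω_r = 1 − (38/90)(0−1) = 64/45
ω_r/ω_c = 64/45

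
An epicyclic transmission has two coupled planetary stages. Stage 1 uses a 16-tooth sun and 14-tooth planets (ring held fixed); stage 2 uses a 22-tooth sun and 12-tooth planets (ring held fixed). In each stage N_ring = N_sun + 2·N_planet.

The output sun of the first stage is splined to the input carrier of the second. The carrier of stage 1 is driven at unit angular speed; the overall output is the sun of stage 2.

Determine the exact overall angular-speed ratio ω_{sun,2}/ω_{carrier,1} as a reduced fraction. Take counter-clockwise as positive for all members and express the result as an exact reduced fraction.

255/22

Stage 1: N_ring = 16 + 2·14 = 44
Stage 1: 16(ω_s−ω_c) = −44(ω_r−ω_c),  ω_r=0, ω_c=1
Stage 1: ω_s = 1 − (44/16)(0−1) = 15/4
  ⇒ ω_s¹/ω_c¹ = 15/4
Stage 2: N_ring = 22 + 2·12 = 46
Stage 2: 22(ω_s−ω_c) = −46(ω_r−ω_c),  ω_r=0, ω_c=1
Stage 2: ω_s = 1 − (46/22)(0−1) = 34/11
  ⇒ ω_s²/ω_c² = 34/11
Coupling ω_c² = ω_s¹ ⇒ overall = 15/4 × 34/11 = 255/22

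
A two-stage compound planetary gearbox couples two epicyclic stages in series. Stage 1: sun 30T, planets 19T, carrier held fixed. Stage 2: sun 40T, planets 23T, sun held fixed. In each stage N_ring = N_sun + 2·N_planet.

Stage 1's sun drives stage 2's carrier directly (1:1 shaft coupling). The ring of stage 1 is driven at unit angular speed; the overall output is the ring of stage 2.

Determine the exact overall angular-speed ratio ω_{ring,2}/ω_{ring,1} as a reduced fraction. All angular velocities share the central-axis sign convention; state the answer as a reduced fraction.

Stage 1: N_ring = 30 + 2·19 = 68
Stage 1: 30(ω_s−ω_c) = −68(ω_r−ω_c),  ω_c=0, ω_r=1
Stage 1: ω_s = 0 − (68/30)(1−0) = -34/15
  ⇒ ω_s¹/ω_r¹ = -34/15
Stage 2: N_ring = 40 + 2·23 = 86
Stage 2: 40(ω_s−ω_c) = −86(ω_r−ω_c),  ω_s=0, ω_c=1
Stage 2: ω_r = 1 − (40/86)(0−1) = 63/43
  ⇒ ω_r²/ω_c² = 63/43
Coupling ω_c² = ω_s¹ ⇒ overall = -34/15 × 63/43 = -714/215

-714/215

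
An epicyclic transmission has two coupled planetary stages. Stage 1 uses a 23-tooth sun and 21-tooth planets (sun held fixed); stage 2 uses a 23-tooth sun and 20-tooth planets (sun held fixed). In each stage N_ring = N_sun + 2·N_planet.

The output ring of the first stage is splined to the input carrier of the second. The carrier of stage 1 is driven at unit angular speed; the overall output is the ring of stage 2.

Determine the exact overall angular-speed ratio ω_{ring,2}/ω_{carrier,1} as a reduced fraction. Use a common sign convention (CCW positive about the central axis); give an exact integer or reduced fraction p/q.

7568/4095

Stage 1: N_ring = 23 + 2·21 = 65
Stage 1: 23(ω_s−ω_c) = −65(ω_r−ω_c),  ω_s=0, ω_c=1
Stage 1: ω_r = 1 − (23/65)(0−1) = 88/65
  ⇒ ω_r¹/ω_c¹ = 88/65
Stage 2: N_ring = 23 + 2·20 = 63
Stage 2: 23(ω_s−ω_c) = −63(ω_r−ω_c),  ω_s=0, ω_c=1
Stage 2: ω_r = 1 − (23/63)(0−1) = 86/63
  ⇒ ω_r²/ω_c² = 86/63
Coupling ω_c² = ω_r¹ ⇒ overall = 88/65 × 86/63 = 7568/4095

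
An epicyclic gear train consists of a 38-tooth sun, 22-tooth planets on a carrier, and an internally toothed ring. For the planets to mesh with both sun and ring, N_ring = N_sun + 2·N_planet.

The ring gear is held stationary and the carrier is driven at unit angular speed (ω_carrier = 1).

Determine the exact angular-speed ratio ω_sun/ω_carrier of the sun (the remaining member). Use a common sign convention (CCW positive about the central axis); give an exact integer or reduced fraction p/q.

60/19

N_ring = 38 + 2·22 = 82
38(ω_s−ω_c) = −82(ω_r−ω_c),  ω_r=0, ω_c=1
ω_s = 1 − (82/38)(0−1) = 60/19
ω_s/ω_c = 60/19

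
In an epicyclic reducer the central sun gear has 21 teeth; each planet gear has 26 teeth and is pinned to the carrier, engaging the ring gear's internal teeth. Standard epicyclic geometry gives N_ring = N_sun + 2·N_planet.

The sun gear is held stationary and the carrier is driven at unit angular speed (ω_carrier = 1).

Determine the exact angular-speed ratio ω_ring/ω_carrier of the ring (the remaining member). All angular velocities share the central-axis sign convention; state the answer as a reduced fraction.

94/73

N_ring = 21 + 2·26 = 73
21(ω_s−ω_c) = −73(ω_r−ω_c),  ω_s=0, ω_c=1
ω_r = 1 − (21/73)(0−1) = 94/73
ω_r/ω_c = 94/73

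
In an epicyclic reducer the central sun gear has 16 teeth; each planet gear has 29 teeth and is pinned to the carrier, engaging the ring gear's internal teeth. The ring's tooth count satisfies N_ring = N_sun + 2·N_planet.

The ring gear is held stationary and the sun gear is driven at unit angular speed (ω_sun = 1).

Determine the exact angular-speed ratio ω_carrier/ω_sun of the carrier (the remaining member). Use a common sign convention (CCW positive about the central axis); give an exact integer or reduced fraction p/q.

8/45

N_ring = 16 + 2·29 = 74
16(ω_s−ω_c) = −74(ω_r−ω_c),  ω_r=0, ω_s=1
16(1−ω_c) = −74(0−ω_c)  ⇒  90ω_c = 16  ⇒  ω_c = 8/45
ω_c/ω_s = 8/45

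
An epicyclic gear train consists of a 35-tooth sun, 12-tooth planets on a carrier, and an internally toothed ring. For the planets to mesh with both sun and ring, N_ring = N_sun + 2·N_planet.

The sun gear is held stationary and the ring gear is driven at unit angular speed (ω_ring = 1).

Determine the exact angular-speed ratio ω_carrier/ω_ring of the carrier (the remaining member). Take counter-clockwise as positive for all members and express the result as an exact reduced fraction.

N_ring = 35 + 2·12 = 59
35(ω_s−ω_c) = −59(ω_r−ω_c),  ω_s=0, ω_r=1
35(0−ω_c) = −59(1−ω_c)  ⇒  94ω_c = 59  ⇒  ω_c = 59/94
ω_c/ω_r = 59/94

59/94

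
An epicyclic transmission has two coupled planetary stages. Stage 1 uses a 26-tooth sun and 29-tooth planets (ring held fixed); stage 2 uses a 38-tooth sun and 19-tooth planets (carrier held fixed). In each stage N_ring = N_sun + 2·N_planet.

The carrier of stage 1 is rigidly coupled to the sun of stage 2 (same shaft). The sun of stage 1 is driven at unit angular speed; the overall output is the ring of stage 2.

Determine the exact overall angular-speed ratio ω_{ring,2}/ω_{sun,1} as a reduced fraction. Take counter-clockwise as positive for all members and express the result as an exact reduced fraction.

-13/110

Stage 1: N_ring = 26 + 2·29 = 84
Stage 1: 26(ω_s−ω_c) = −84(ω_r−ω_c),  ω_r=0, ω_s=1
Stage 1: 26(1−ω_c) = −84(0−ω_c)  ⇒  110ω_c = 26  ⇒  ω_c = 13/55
  ⇒ ω_c¹/ω_s¹ = 13/55
Stage 2: N_ring = 38 + 2·19 = 76
Stage 2: 38(ω_s−ω_c) = −76(ω_r−ω_c),  ω_c=0, ω_s=1
Stage 2: ω_r = 0 − (38/76)(1−0) = -1/2
  ⇒ ω_r²/ω_s² = -1/2
Coupling ω_s² = ω_c¹ ⇒ overall = 13/55 × -1/2 = -13/110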